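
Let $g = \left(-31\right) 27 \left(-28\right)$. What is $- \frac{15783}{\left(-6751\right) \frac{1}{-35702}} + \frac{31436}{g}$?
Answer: $- \frac{3301403601985}{39554109} \approx -83466.0$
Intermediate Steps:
$g = 23436$ ($g = \left(-837\right) \left(-28\right) = 23436$)
$- \frac{15783}{\left(-6751\right) \frac{1}{-35702}} + \frac{31436}{g} = - \frac{15783}{\left(-6751\right) \frac{1}{-35702}} + \frac{31436}{23436} = - \frac{15783}{\left(-6751\right) \left(- \frac{1}{35702}\right)} + 31436 \cdot \frac{1}{23436} = - \frac{15783}{\frac{6751}{35702}} + \frac{7859}{5859} = \left(-15783\right) \frac{35702}{6751} + \frac{7859}{5859} = - \frac{563484666}{6751} + \frac{7859}{5859} = - \frac{3301403601985}{39554109}$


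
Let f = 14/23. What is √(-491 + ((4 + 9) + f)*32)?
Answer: I*√29371/23 ≈ 7.4513*I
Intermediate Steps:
f = 14/23 (f = 14*(1/23) = 14/23 ≈ 0.60870)
√(-491 + ((4 + 9) + f)*32) = √(-491 + ((4 + 9) + 14/23)*32) = √(-491 + (13 + 14/23)*32) = √(-491 + (313/23)*32) = √(-491 + 10016/23) = √(-1277/23) = I*√29371/23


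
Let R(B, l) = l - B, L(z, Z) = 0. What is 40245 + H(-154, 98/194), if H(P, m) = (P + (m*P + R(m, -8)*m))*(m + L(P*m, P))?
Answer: 36621677608/912673 ≈ 40126.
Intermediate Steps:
H(P, m) = m*(P + P*m + m*(-8 - m)) (H(P, m) = (P + (m*P + (-8 - m)*m))*(m + 0) = (P + (P*m + m*(-8 - m)))*m = (P + P*m + m*(-8 - m))*m = m*(P + P*m + m*(-8 - m)))
40245 + H(-154, 98/194) = 40245 + (98/194)*(-154 - 15092/194 - 98/194*(8 + 98/194)) = 40245 + (98*(1/194))*(-154 - 15092/194 - 98*(1/194)*(8 + 98*(1/194))) = 40245 + 49*(-154 - 154*49/97 - 1*49/97*(8 + 49/97))/97 = 40245 + 49*(-154 - 7546/97 - 1*49/97*825/97)/97 = 40245 + 49*(-154 - 7546/97 - 40425/9409)/97 = 40245 + (49/97)*(-2221373/9409) = 40245 - 108847277/912673 = 36621677608/912673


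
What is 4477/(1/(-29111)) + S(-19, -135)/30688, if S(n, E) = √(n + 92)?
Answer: -130329947 + √73/30688 ≈ -1.3033e+8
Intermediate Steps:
S(n, E) = √(92 + n)
4477/(1/(-29111)) + S(-19, -135)/30688 = 4477/(1/(-29111)) + √(92 - 19)/30688 = 4477/(-1/29111) + √73*(1/30688) = 4477*(-29111) + √73/30688 = -130329947 + √73/30688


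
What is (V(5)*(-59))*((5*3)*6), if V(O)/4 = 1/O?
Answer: -4248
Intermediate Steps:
V(O) = 4/O
(V(5)*(-59))*((5*3)*6) = ((4/5)*(-59))*((5*3)*6) = ((4*(1/5))*(-59))*(15*6) = ((4/5)*(-59))*90 = -236/5*90 = -4248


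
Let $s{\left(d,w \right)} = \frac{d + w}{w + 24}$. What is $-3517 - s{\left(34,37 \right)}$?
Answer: $- \frac{214608}{61} \approx -3518.2$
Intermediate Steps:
$s{\left(d,w \right)} = \frac{d + w}{24 + w}$
$-3517 - s{\left(34,37 \right)} = -3517 - \frac{34 + 37}{24 + 37} = -3517 - \frac{1}{61} \cdot 71 = -3517 - \frac{71}{61} = - \frac{214608}{61}$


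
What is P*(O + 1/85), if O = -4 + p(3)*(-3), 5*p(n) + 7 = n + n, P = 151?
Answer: -43488/85 ≈ -511.62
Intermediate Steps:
p(n) = -7/5 + 2*n/5 (p(n) = -7/5 + (n + n)/5 = -7/5 + (2*n)/5 = -7/5 + 2*n/5)
O = -17/5 (O = -4 + (-7/5 + (⅖)*3)*(-3) = -4 + (-7/5 + 6/5)*(-3) = -4 - ⅕*(-3) = -4 + ⅗ = -17/5 ≈ -3.4000)
P*(O + 1/85) = 151*(-17/5 + 1/85) = 151*(-288/85) = -43488/85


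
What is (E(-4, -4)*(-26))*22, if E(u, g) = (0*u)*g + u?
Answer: 2288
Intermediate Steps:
E(u, g) = u (E(u, g) = 0*g + u = 0 + u = u)
(E(-4, -4)*(-26))*22 = -4*(-26)*22 = 104*22 = 2288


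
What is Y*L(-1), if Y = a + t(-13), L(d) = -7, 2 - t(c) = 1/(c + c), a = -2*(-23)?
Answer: -8743/26 ≈ -336.27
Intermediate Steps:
a = 46
t(c) = 2 - 1/(2*c) (t(c) = 2 - 1/(c + c) = 2 - 1/(2*c))
Y = 1249/26 (Y = 46 + (2 - 1/2/(-13)) = 46 + (2 - 1/2*(-1/13)) = 46 + (2 + 1/26) = 46 + 53/26 = 1249/26 ≈ 48.038)
Y*L(-1) = (1249/26)*(-7) = -8743/26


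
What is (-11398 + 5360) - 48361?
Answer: -54399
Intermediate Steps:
(-11398 + 5360) - 48361 = -6038 - 48361 = -54399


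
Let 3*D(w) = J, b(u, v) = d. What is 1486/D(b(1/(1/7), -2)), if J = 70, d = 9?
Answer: 2229/35 ≈ 63.686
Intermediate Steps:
b(u, v) = 9
D(w) = 70/3 (D(w) = (⅓)*70 = 70/3)
1486/D(b(1/(1/7), -2)) = 1486/(70/3) = 1486*(3/70) = 2229/35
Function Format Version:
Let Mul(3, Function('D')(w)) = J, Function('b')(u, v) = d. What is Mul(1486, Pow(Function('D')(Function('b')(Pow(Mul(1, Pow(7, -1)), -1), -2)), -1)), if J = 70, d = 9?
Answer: Rational(2229, 35) ≈ 63.686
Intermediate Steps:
Function('b')(u, v) = 9
Function('D')(w) = Rational(70, 3) (Function('D')(w) = Mul(Rational(1, 3), 70) = Rational(70, 3))
Mul(1486, Pow(Function('D')(Function('b')(Pow(Mul(1, Pow(7, -1)), -1), -2)), -1)) = Mul(1486, Pow(Rational(70, 3), -1)) = Mul(1486, Rational(3, 70)) = Rational(2229, 35)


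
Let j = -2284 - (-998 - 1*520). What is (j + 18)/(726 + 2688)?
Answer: -374/1707 ≈ -0.21910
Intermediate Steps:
j = -766 (j = -2284 - (-998 - 520) = -2284 - 1*(-1518) = -2284 + 1518 = -766)
(j + 18)/(726 + 2688) = (-766 + 18)/(726 + 2688) = -748/3414 = -748*1/3414 = -374/1707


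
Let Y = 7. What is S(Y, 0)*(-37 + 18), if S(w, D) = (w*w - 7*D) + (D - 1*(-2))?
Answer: -969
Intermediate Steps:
S(w, D) = 2 + w² - 6*D (S(w, D) = (w² - 7*D) + (D + 2) = (w² - 7*D) + (2 + D) = 2 + w² - 6*D)
S(Y, 0)*(-37 + 18) = (2 + 7² - 6*0)*(-37 + 18) = (2 + 49 + 0)*(-19) = 51*(-19) = -969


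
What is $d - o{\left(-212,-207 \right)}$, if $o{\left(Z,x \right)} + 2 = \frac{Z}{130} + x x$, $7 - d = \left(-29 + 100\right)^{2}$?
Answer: $- \frac{3112159}{65} \approx -47879.0$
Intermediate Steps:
$d = -5034$ ($d = 7 - \left(-29 + 100\right)^{2} = 7 - 71^{2} = 7 - 5041 = -5034$)
$o{\left(Z,x \right)} = -2 + x^{2} + \frac{Z}{130}$ ($o{\left(Z,x \right)} = -2 + \left(\frac{Z}{130} + x x\right) = -2 + \left(\frac{Z}{130} + x^{2}\right) = -2 + \left(x^{2} + \frac{Z}{130}\right) = -2 + x^{2} + \frac{Z}{130}$)
$d - o{\left(-212,-207 \right)} = -5034 - \left(-2 + \left(-207\right)^{2} + \frac{1}{130} \left(-212\right)\right) = -5034 - \left(-2 + 42849 - \frac{106}{65}\right) = -5034 - \frac{2784949}{65} = - \frac{3112159}{65}$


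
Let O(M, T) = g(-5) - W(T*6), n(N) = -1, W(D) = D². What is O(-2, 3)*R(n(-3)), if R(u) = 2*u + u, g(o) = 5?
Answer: 957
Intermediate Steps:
R(u) = 3*u
O(M, T) = 5 - 36*T² (O(M, T) = 5 - (T*6)² = 5 - (6*T)² = 5 - 36*T²)
O(-2, 3)*R(n(-3)) = (5 - 36*3²)*(3*(-1)) = (5 - 36*9)*(-3) = (5 - 324)*(-3) = -319*(-3) = 957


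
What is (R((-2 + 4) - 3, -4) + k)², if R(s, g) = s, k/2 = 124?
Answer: 61009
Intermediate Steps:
k = 248 (k = 2*124 = 248)
(R((-2 + 4) - 3, -4) + k)² = (((-2 + 4) - 3) + 248)² = ((2 - 3) + 248)² = (-1 + 248)² = 247² = 61009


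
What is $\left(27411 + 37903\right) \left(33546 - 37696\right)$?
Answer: $-271053100$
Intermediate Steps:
$\left(27411 + 37903\right) \left(33546 - 37696\right) = 65314 \left(-4150\right) = -271053100$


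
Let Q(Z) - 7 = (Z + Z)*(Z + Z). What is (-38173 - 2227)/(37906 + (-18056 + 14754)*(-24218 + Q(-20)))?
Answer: -10100/18674857 ≈ -0.00054083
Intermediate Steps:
Q(Z) = 7 + 4*Z**2 (Q(Z) = 7 + (Z + Z)*(Z + Z) = 7 + (2*Z)*(2*Z) = 7 + 4*Z**2)
(-38173 - 2227)/(37906 + (-18056 + 14754)*(-24218 + Q(-20))) = (-38173 - 2227)/(37906 + (-18056 + 14754)*(-24218 + (7 + 4*(-20)**2))) = -40400/(37906 - 3302*(-24218 + (7 + 4*400))) = -40400/(37906 - 3302*(-24218 + (7 + 1600))) = -40400/(37906 - 3302*(-24218 + 1607)) = -40400/(37906 - 3302*(-22611)) = -40400/(37906 + 74661522) = -40400/74699428 = -40400*1/74699428 = -10100/18674857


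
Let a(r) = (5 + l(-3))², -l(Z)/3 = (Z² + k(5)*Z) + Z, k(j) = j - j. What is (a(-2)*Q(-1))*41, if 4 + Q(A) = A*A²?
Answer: -34645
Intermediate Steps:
k(j) = 0
l(Z) = -3*Z - 3*Z² (l(Z) = -3*((Z² + 0*Z) + Z) = -3*((Z² + 0) + Z) = -3*(Z² + Z) = -3*(Z + Z²) = -3*Z - 3*Z²)
a(r) = 169 (a(r) = (5 - 3*(-3)*(1 - 3))² = (5 - 3*(-3)*(-2))² = (5 - 18)² = (-13)² = 169)
Q(A) = -4 + A³ (Q(A) = -4 + A*A² = -4 + A³)
(a(-2)*Q(-1))*41 = (169*(-4 + (-1)³))*41 = (169*(-4 - 1))*41 = (169*(-5))*41 = -845*41 = -34645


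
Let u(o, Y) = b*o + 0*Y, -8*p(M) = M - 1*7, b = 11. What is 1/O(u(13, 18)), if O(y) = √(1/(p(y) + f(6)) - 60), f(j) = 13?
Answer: -2*I*√241/241 ≈ -0.12883*I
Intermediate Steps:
p(M) = 7/8 - M/8 (p(M) = -(M - 1*7)/8 = -(M - 7)/8 = -(-7 + M)/8 = 7/8 - M/8)
u(o, Y) = 11*o (u(o, Y) = 11*o + 0*Y = 11*o + 0 = 11*o)
O(y) = √(-60 + 1/(111/8 - y/8)) (O(y) = √(1/((7/8 - y/8) + 13) - 60) = √(1/(111/8 - y/8) - 60) = √(-60 + 1/(111/8 - y/8)))
1/O(u(13, 18)) = 1/(2*√((-1663 + 15*(11*13))/(111 - 11*13))) = 1/(2*√((-1663 + 15*143)/(111 - 1*143))) = 1/(2*√((-1663 + 2145)/(111 - 143))) = 1/(2*√(482/(-32))) = 1/(2*√(-1/32*482)) = 1/(2*√(-241/16)) = 1/(2*(I*√241/4)) = 1/(I*√241/2) = -2*I*√241/241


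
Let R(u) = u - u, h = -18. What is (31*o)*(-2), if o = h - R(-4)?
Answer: 1116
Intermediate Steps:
R(u) = 0
o = -18 (o = -18 - 1*0 = -18 + 0 = -18)
(31*o)*(-2) = (31*(-18))*(-2) = -558*(-2) = 1116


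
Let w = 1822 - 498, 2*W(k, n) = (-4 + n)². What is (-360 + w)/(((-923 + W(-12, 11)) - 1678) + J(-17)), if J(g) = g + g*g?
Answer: -1928/4609 ≈ -0.41831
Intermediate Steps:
W(k, n) = (-4 + n)²/2
w = 1324
J(g) = g + g²
(-360 + w)/(((-923 + W(-12, 11)) - 1678) + J(-17)) = (-360 + 1324)/(((-923 + (-4 + 11)²/2) - 1678) - 17*(1 - 17)) = 964/(((-923 + (½)*7²) - 1678) - 17*(-16)) = 964/(((-923 + (½)*49) - 1678) + 272) = 964/(((-923 + 49/2) - 1678) + 272) = 964/((-1797/2 - 1678) + 272) = 964/(-5153/2 + 272) = 964/(-4609/2) = 964*(-2/4609) = -1928/4609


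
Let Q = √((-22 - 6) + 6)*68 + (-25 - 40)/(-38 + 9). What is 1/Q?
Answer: 1885/85557473 - 57188*I*√22/85557473 ≈ 2.2032e-5 - 0.0031351*I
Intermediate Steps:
Q = 65/29 + 68*I*√22 (Q = √(-28 + 6)*68 - 65/(-29) = √(-22)*68 - 65*(-1/29) = (I*√22)*68 + 65/29 = 68*I*√22 + 65/29 = 65/29 + 68*I*√22 ≈ 2.2414 + 318.95*I)
1/Q = 1/(65/29 + 68*I*√22)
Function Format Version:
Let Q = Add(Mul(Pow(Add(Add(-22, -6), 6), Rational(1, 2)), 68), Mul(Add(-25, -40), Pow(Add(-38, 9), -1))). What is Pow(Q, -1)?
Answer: Add(Rational(1885, 85557473), Mul(Rational(-57188, 85557473), I, Pow(22, Rational(1, 2)))) ≈ Add(2.2032e-5, Mul(-0.0031351, I))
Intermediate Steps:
Q = Add(Rational(65, 29), Mul(68, I, Pow(22, Rational(1, 2)))) (Q = Add(Mul(Pow(Add(-28, 6), Rational(1, 2)), 68), Mul(-65, Pow(-29, -1))) = Add(Mul(Pow(-22, Rational(1, 2)), 68), Mul(-65, Rational(-1, 29))) = Add(Mul(Mul(I, Pow(22, Rational(1, 2))), 68), Rational(65, 29)) = Add(Mul(68, I, Pow(22, Rational(1, 2))), Rational(65, 29)) = Add(Rational(65, 29), Mul(68, I, Pow(22, Rational(1, 2)))) ≈ Add(2.2414, Mul(318.95, I)))
Pow(Q, -1) = Pow(Add(Rational(65, 29), Mul(68, I, Pow(22, Rational(1, 2)))), -1)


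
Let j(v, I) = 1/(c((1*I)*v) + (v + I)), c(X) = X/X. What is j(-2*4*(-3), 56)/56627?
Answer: 1/4586787 ≈ 2.1802e-7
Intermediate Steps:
c(X) = 1
j(v, I) = 1/(1 + I + v) (j(v, I) = 1/(1 + (v + I)) = 1/(1 + (I + v)) = 1/(1 + I + v))
j(-2*4*(-3), 56)/56627 = 1/((1 + 56 - 2*4*(-3))*56627) = (1/56627)/(1 + 56 - 8*(-3)) = (1/56627)/(1 + 56 + 24) = (1/56627)/81 = (1/81)*(1/56627) = 1/4586787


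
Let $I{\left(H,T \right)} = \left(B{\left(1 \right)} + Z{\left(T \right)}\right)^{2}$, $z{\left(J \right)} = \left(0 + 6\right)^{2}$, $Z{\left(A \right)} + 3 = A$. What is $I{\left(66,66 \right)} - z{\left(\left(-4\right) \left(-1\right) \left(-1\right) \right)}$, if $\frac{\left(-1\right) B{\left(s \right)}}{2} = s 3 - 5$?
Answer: $4453$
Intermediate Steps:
$Z{\left(A \right)} = -3 + A$
$B{\left(s \right)} = 10 - 6 s$ ($B{\left(s \right)} = - 2 \left(s 3 - 5\right) = - 2 \left(3 s - 5\right) = - 2 \left(-5 + 3 s\right) = 10 - 6 s$)
$z{\left(J \right)} = 36$ ($z{\left(J \right)} = 6^{2} = 36$)
$I{\left(H,T \right)} = \left(1 + T\right)^{2}$ ($I{\left(H,T \right)} = \left(\left(10 - 6\right) + \left(-3 + T\right)\right)^{2} = \left(4 + \left(-3 + T\right)\right)^{2} = \left(1 + T\right)^{2}$)
$I{\left(66,66 \right)} - z{\left(\left(-4\right) \left(-1\right) \left(-1\right) \right)} = \left(1 + 66\right)^{2} - 36 = 67^{2} - 36 = 4489 - 36 = 4453$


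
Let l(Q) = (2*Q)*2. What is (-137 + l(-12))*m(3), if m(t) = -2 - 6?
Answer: 1480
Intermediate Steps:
m(t) = -8
l(Q) = 4*Q
(-137 + l(-12))*m(3) = (-137 + 4*(-12))*(-8) = (-137 - 48)*(-8) = -185*(-8) = 1480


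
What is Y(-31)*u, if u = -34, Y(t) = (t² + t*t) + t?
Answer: -64294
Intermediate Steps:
Y(t) = t + 2*t² (Y(t) = (t² + t²) + t = 2*t² + t = t + 2*t²)
Y(-31)*u = -31*(1 + 2*(-31))*(-34) = -31*(1 - 62)*(-34) = -31*(-61)*(-34) = 1891*(-34) = -64294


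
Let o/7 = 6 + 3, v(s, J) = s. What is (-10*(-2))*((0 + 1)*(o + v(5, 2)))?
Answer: 1360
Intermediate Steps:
o = 63 (o = 7*(6 + 3) = 7*9 = 63)
(-10*(-2))*((0 + 1)*(o + v(5, 2))) = (-10*(-2))*((0 + 1)*(63 + 5)) = 20*(1*68) = 20*68 = 1360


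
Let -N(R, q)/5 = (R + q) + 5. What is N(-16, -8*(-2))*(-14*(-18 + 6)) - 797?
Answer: -4997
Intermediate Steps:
N(R, q) = -25 - 5*R - 5*q (N(R, q) = -5*((R + q) + 5) = -5*(5 + R + q) = -25 - 5*R - 5*q)
N(-16, -8*(-2))*(-14*(-18 + 6)) - 797 = (-25 - 5*(-16) - (-40)*(-2))*(-14*(-18 + 6)) - 797 = (-25 + 80 - 5*16)*(-14*(-12)) - 797 = (-25 + 80 - 80)*168 - 797 = -25*168 - 797 = -4200 - 797 = -4997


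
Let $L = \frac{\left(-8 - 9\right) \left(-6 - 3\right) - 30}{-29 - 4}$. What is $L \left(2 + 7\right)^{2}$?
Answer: $- \frac{3321}{11} \approx -301.91$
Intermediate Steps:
$L = - \frac{41}{11}$ ($L = \frac{\left(-17\right) \left(-9\right) - 30}{-33} = \left(153 - 30\right) \left(- \frac{1}{33}\right) = 123 \left(- \frac{1}{33}\right) = - \frac{41}{11} \approx -3.7273$)
$L \left(2 + 7\right)^{2} = - \frac{41 \left(2 + 7\right)^{2}}{11} = - \frac{41 \cdot 9^{2}}{11} = \left(- \frac{41}{11}\right) 81 = - \frac{3321}{11}$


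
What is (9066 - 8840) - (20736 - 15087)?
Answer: -5423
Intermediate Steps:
(9066 - 8840) - (20736 - 15087) = 226 - 1*5649 = 226 - 5649 = -5423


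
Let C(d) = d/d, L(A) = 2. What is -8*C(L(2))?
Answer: -8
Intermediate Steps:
C(d) = 1
-8*C(L(2)) = -8*1 = -8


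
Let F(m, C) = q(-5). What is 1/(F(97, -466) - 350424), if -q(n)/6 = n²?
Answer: -1/350574 ≈ -2.8525e-6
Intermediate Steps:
q(n) = -6*n²
F(m, C) = -150 (F(m, C) = -6*(-5)² = -6*25 = -150)
1/(F(97, -466) - 350424) = 1/(-150 - 350424) = 1/(-350574) = -1/350574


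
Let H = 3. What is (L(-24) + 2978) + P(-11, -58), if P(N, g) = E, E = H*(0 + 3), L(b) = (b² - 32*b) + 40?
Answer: 4371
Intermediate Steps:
L(b) = 40 + b² - 32*b
E = 9 (E = 3*(0 + 3) = 3*3 = 9)
P(N, g) = 9
(L(-24) + 2978) + P(-11, -58) = ((40 + (-24)² - 32*(-24)) + 2978) + 9 = ((40 + 576 + 768) + 2978) + 9 = (1384 + 2978) + 9 = 4362 + 9 = 4371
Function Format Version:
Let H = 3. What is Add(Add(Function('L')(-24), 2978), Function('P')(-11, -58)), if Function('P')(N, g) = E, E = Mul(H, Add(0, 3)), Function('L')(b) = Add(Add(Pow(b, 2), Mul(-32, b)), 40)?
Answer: 4371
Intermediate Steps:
Function('L')(b) = Add(40, Pow(b, 2), Mul(-32, b))
E = 9 (E = Mul(3, Add(0, 3)) = Mul(3, 3) = 9)
Function('P')(N, g) = 9
Add(Add(Function('L')(-24), 2978), Function('P')(-11, -58)) = Add(Add(Add(40, Pow(-24, 2), Mul(-32, -24)), 2978), 9) = Add(Add(Add(40, 576, 768), 2978), 9) = Add(Add(1384, 2978), 9) = Add(4362, 9) = 4371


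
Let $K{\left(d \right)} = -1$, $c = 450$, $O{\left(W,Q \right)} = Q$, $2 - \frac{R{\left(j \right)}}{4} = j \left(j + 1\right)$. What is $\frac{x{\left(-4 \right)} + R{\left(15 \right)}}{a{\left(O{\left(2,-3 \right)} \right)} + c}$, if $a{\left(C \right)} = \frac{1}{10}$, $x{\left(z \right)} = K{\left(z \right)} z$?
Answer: $- \frac{9480}{4501} \approx -2.1062$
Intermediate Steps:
$R{\left(j \right)} = 8 - 4 j \left(1 + j\right)$ ($R{\left(j \right)} = 8 - 4 j \left(j + 1\right) = 8 - 4 j \left(1 + j\right)$)
$x{\left(z \right)} = - z$
$a{\left(C \right)} = \frac{1}{10}$
$\frac{x{\left(-4 \right)} + R{\left(15 \right)}}{a{\left(O{\left(2,-3 \right)} \right)} + c} = \frac{\left(-1\right) \left(-4\right) - \left(52 + 900\right)}{\frac{1}{10} + 450} = \frac{4 - 952}{\frac{4501}{10}} = \left(4 - 952\right) \frac{10}{4501} = \left(-948\right) \frac{10}{4501} = - \frac{9480}{4501}$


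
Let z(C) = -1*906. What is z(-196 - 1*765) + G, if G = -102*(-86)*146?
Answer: 1279806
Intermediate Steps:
z(C) = -906
G = 1280712 (G = 8772*146 = 1280712)
z(-196 - 1*765) + G = -906 + 1280712 = 1279806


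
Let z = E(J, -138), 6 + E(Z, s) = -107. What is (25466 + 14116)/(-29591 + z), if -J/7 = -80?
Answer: -19791/14852 ≈ -1.3325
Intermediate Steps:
J = 560 (J = -7*(-80) = 560)
E(Z, s) = -113 (E(Z, s) = -6 - 107 = -113)
z = -113
(25466 + 14116)/(-29591 + z) = (25466 + 14116)/(-29591 - 113) = 39582/(-29704) = 39582*(-1/29704) = -19791/14852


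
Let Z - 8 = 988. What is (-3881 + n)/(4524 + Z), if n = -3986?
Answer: -7867/5520 ≈ -1.4252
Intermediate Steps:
Z = 996 (Z = 8 + 988 = 996)
(-3881 + n)/(4524 + Z) = (-3881 - 3986)/(4524 + 996) = -7867/5520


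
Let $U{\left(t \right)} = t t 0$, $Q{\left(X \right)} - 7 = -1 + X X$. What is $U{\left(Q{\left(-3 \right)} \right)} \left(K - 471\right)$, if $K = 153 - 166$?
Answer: $0$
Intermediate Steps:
$K = -13$
$Q{\left(X \right)} = 6 + X^{2}$ ($Q{\left(X \right)} = 7 + \left(-1 + X X\right) = 7 + \left(-1 + X^{2}\right) = 6 + X^{2}$)
$U{\left(t \right)} = 0$ ($U{\left(t \right)} = t^{2} \cdot 0 = 0$)
$U{\left(Q{\left(-3 \right)} \right)} \left(K - 471\right) = 0 \left(-13 - 471\right) = 0 \left(-484\right) = 0$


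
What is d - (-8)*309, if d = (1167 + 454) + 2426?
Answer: 6519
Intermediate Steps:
d = 4047 (d = 1621 + 2426 = 4047)
d - (-8)*309 = 4047 - (-8)*309 = 4047 - 1*(-2472) = 4047 + 2472 = 6519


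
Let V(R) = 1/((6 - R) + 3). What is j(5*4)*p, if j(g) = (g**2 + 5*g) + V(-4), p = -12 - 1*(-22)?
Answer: 65010/13 ≈ 5000.8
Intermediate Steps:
p = 10 (p = -12 + 22 = 10)
V(R) = 1/(9 - R)
j(g) = 1/13 + g**2 + 5*g (j(g) = (g**2 + 5*g) - 1/(-9 - 4) = (g**2 + 5*g) - 1/(-13) = (g**2 + 5*g) - 1*(-1/13) = (g**2 + 5*g) + 1/13 = 1/13 + g**2 + 5*g)
j(5*4)*p = (1/13 + (5*4)**2 + 5*(5*4))*10 = (1/13 + 20**2 + 5*20)*10 = (1/13 + 400 + 100)*10 = (6501/13)*10 = 65010/13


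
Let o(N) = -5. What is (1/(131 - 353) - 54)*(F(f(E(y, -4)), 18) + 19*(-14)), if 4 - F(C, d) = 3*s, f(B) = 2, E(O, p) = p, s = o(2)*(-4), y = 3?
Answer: 1930229/111 ≈ 17389.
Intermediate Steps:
s = 20 (s = -5*(-4) = 20)
F(C, d) = -56 (F(C, d) = 4 - 3*20 = 4 - 1*60 = 4 - 60 = -56)
(1/(131 - 353) - 54)*(F(f(E(y, -4)), 18) + 19*(-14)) = (1/(131 - 353) - 54)*(-56 + 19*(-14)) = (1/(-222) - 54)*(-56 - 266) = (-1/222 - 54)*(-322) = -11989/222*(-322) = 1930229/111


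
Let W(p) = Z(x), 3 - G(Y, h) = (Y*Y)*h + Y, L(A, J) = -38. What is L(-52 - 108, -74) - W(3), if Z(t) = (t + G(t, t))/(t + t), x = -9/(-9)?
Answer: -39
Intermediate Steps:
G(Y, h) = 3 - Y - h*Y**2 (G(Y, h) = 3 - ((Y*Y)*h + Y) = 3 - (Y**2*h + Y) = 3 - (h*Y**2 + Y) = 3 - (Y + h*Y**2) = 3 + (-Y - h*Y**2) = 3 - Y - h*Y**2)
x = 1 (x = -9*(-1/9) = 1)
Z(t) = (3 - t**3)/(2*t) (Z(t) = (t + (3 - t - t*t**2))/(t + t) = (t + (3 - t - t**3))/((2*t)) = (3 - t**3)*(1/(2*t)) = (3 - t**3)/(2*t))
W(p) = 1 (W(p) = (1/2)*(3 - 1*1**3)/1 = (1/2)*1*(3 - 1*1) = (1/2)*1*(3 - 1) = (1/2)*1*2 = 1)
L(-52 - 108, -74) - W(3) = -38 - 1*1 = -38 - 1 = -39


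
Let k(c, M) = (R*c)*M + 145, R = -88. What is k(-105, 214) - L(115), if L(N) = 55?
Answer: 1977450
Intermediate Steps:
k(c, M) = 145 - 88*M*c (k(c, M) = (-88*c)*M + 145 = -88*M*c + 145 = 145 - 88*M*c)
k(-105, 214) - L(115) = (145 - 88*214*(-105)) - 1*55 = (145 + 1977360) - 55 = 1977505 - 55 = 1977450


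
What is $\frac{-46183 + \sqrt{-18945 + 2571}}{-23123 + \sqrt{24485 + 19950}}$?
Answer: $\frac{46183 - i \sqrt{16374}}{23123 - \sqrt{44435}} \approx 2.0157 - 0.0055848 i$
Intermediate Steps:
$\frac{-46183 + \sqrt{-18945 + 2571}}{-23123 + \sqrt{24485 + 19950}} = \frac{-46183 + \sqrt{-16374}}{-23123 + \sqrt{44435}} = \frac{-46183 + i \sqrt{16374}}{-23123 + \sqrt{44435}}$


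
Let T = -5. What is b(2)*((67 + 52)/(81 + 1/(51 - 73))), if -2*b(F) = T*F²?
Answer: 26180/1781 ≈ 14.700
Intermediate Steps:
b(F) = 5*F²/2 (b(F) = -(-5)*F²/2 = 5*F²/2)
b(2)*((67 + 52)/(81 + 1/(51 - 73))) = ((5/2)*2²)*((67 + 52)/(81 + 1/(51 - 73))) = ((5/2)*4)*(119/(81 + 1/(-22))) = 10*(119/(81 - 1/22)) = 10*(119/(1781/22)) = 10*(119*(22/1781)) = 10*(2618/1781) = 26180/1781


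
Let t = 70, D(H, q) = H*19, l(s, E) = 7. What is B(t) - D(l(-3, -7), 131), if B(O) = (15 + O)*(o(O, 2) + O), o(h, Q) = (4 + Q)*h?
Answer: 41517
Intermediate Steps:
D(H, q) = 19*H
o(h, Q) = h*(4 + Q)
B(O) = 7*O*(15 + O) (B(O) = (15 + O)*(O*(4 + 2) + O) = (15 + O)*(O*6 + O) = (15 + O)*(6*O + O) = (15 + O)*(7*O) = 7*O*(15 + O))
B(t) - D(l(-3, -7), 131) = 7*70*(15 + 70) - 19*7 = 7*70*85 - 1*133 = 41650 - 133 = 41517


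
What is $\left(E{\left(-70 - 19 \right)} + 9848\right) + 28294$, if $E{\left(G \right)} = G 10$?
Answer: $37252$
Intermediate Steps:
$E{\left(G \right)} = 10 G$
$\left(E{\left(-70 - 19 \right)} + 9848\right) + 28294 = \left(10 \left(-70 - 19\right) + 9848\right) + 28294 = \left(10 \left(-89\right) + 9848\right) + 28294 = \left(-890 + 9848\right) + 28294 = 8958 + 28294 = 37252$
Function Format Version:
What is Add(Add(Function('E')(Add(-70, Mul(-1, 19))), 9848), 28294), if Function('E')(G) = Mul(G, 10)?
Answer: 37252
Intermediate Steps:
Function('E')(G) = Mul(10, G)
Add(Add(Function('E')(Add(-70, Mul(-1, 19))), 9848), 28294) = Add(Add(Mul(10, Add(-70, Mul(-1, 19))), 9848), 28294) = Add(Add(Mul(10, Add(-70, -19)), 9848), 28294) = Add(Add(Mul(10, -89), 9848), 28294) = Add(Add(-890, 9848), 28294) = Add(8958, 28294) = 37252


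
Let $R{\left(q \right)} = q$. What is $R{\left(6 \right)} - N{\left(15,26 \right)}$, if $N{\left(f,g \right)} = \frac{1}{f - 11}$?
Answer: $\frac{23}{4} \approx 5.75$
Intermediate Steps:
$N{\left(f,g \right)} = \frac{1}{-11 + f}$
$R{\left(6 \right)} - N{\left(15,26 \right)} = 6 - \frac{1}{-11 + 15} = 6 - \frac{1}{4} = \frac{23}{4}$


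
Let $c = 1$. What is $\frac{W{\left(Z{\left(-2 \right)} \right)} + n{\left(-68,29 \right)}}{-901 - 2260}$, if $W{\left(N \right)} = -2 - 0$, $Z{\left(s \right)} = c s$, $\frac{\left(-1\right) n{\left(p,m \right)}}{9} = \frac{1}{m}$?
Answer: $\frac{67}{91669} \approx 0.00073089$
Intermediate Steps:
$n{\left(p,m \right)} = - \frac{9}{m}$
$Z{\left(s \right)} = s$ ($Z{\left(s \right)} = 1 s = s$)
$W{\left(N \right)} = -2$ ($W{\left(N \right)} = -2 + 0 = -2$)
$\frac{W{\left(Z{\left(-2 \right)} \right)} + n{\left(-68,29 \right)}}{-901 - 2260} = \frac{-2 - \frac{9}{29}}{-901 - 2260} = \frac{-2 - \frac{9}{29}}{-3161} = \left(-2 - \frac{9}{29}\right) \left(- \frac{1}{3161}\right) = \left(- \frac{67}{29}\right) \left(- \frac{1}{3161}\right) = \frac{67}{91669}$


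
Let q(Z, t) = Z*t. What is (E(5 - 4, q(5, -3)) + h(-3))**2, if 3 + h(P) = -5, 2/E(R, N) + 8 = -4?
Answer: 2401/36 ≈ 66.694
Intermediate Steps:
E(R, N) = -1/6 (E(R, N) = 2/(-8 - 4) = 2/(-12) = 2*(-1/12) = -1/6)
h(P) = -8 (h(P) = -3 - 5 = -8)
(E(5 - 4, q(5, -3)) + h(-3))**2 = (-1/6 - 8)**2 = (-49/6)**2 = 2401/36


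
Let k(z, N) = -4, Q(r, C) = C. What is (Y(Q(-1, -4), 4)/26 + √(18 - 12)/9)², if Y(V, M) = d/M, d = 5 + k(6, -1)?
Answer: 21659/292032 + √6/468 ≈ 0.079401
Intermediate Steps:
d = 1 (d = 5 - 4 = 1)
Y(V, M) = 1/M
(Y(Q(-1, -4), 4)/26 + √(18 - 12)/9)² = (1/(4*26) + √(18 - 12)/9)² = ((¼)*(1/26) + √6*(⅑))² = (1/104 + √6/9)²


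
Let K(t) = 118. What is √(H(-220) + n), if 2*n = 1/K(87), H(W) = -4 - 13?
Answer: I*√236649/118 ≈ 4.1226*I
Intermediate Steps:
H(W) = -17
n = 1/236 (n = (½)/118 = (½)*(1/118) = 1/236 ≈ 0.0042373)
√(H(-220) + n) = √(-17 + 1/236) = √(-4011/236) = I*√236649/118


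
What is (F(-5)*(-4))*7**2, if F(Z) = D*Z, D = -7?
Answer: -6860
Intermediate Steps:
F(Z) = -7*Z
(F(-5)*(-4))*7**2 = (-7*(-5)*(-4))*7**2 = (35*(-4))*49 = -140*49 = -6860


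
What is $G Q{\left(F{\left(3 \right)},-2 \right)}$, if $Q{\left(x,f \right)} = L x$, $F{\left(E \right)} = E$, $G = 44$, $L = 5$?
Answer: $660$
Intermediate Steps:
$Q{\left(x,f \right)} = 5 x$
$G Q{\left(F{\left(3 \right)},-2 \right)} = 44 \cdot 5 \cdot 3 = 44 \cdot 15 = 660$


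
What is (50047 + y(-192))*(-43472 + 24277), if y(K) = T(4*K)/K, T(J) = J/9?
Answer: -8645946265/9 ≈ -9.6066e+8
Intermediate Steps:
T(J) = J/9 (T(J) = J*(⅑) = J/9)
y(K) = 4/9 (y(K) = ((4*K)/9)/K = (4*K/9)/K = 4/9)
(50047 + y(-192))*(-43472 + 24277) = (50047 + 4/9)*(-43472 + 24277) = (450427/9)*(-19195) = -8645946265/9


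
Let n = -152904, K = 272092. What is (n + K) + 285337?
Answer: 404525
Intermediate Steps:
(n + K) + 285337 = (-152904 + 272092) + 285337 = 119188 + 285337 = 404525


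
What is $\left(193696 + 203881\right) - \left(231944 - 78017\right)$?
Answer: $243650$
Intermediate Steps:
$\left(193696 + 203881\right) - \left(231944 - 78017\right) = 397577 - \left(231944 - 78017\right) = 397577 - 153927 = 243650$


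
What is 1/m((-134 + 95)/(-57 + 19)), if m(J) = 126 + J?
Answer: 38/4827 ≈ 0.0078724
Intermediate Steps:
1/m((-134 + 95)/(-57 + 19)) = 1/(126 + (-134 + 95)/(-57 + 19)) = 1/(126 - 39/(-38)) = 1/(126 - 39*(-1/38)) = 1/(126 + 39/38) = 1/(4827/38) = 38/4827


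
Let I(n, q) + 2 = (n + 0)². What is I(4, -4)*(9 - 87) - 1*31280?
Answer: -32372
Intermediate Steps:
I(n, q) = -2 + n² (I(n, q) = -2 + (n + 0)² = -2 + n²)
I(4, -4)*(9 - 87) - 1*31280 = (-2 + 4²)*(9 - 87) - 1*31280 = (-2 + 16)*(-78) - 31280 = 14*(-78) - 31280 = -1092 - 31280 = -32372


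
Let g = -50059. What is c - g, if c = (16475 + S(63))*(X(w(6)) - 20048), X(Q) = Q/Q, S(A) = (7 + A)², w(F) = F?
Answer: -428454566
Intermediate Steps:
X(Q) = 1
c = -428504625 (c = (16475 + (7 + 63)²)*(1 - 20048) = (16475 + 70²)*(-20047) = (16475 + 4900)*(-20047) = 21375*(-20047) = -428504625)
c - g = -428504625 - 1*(-50059) = -428504625 + 50059 = -428454566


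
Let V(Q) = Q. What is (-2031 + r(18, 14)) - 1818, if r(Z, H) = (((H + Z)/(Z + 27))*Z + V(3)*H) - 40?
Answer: -19171/5 ≈ -3834.2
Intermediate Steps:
r(Z, H) = -40 + 3*H + Z*(H + Z)/(27 + Z) (r(Z, H) = (((H + Z)/(Z + 27))*Z + 3*H) - 40 = (((H + Z)/(27 + Z))*Z + 3*H) - 40 = (Z*(H + Z)/(27 + Z) + 3*H) - 40 = (3*H + Z*(H + Z)/(27 + Z)) - 40 = -40 + 3*H + Z*(H + Z)/(27 + Z))
(-2031 + r(18, 14)) - 1818 = (-2031 + (-1080 + 18² - 40*18 + 81*14 + 4*14*18)/(27 + 18)) - 1818 = (-2031 + (-1080 + 324 - 720 + 1134 + 1008)/45) - 1818 = (-2031 + (1/45)*666) - 1818 = (-2031 + 74/5) - 1818 = -10081/5 - 1818 = -19171/5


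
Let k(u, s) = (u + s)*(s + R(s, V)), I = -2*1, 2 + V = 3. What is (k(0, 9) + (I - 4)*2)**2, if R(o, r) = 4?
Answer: 11025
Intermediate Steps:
V = 1 (V = -2 + 3 = 1)
I = -2
k(u, s) = (4 + s)*(s + u) (k(u, s) = (u + s)*(s + 4) = (s + u)*(4 + s) = (4 + s)*(s + u))
(k(0, 9) + (I - 4)*2)**2 = ((9**2 + 4*9 + 4*0 + 9*0) + (-2 - 4)*2)**2 = ((81 + 36 + 0 + 0) - 6*2)**2 = (117 - 12)**2 = 105**2 = 11025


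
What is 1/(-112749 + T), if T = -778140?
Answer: -1/890889 ≈ -1.1225e-6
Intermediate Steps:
1/(-112749 + T) = 1/(-112749 - 778140) = 1/(-890889) = -1/890889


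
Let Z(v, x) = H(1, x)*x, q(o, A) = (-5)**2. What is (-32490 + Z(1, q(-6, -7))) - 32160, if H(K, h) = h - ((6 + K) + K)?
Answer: -64225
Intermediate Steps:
H(K, h) = -6 + h - 2*K (H(K, h) = h - (6 + 2*K) = h + (-6 - 2*K) = -6 + h - 2*K)
q(o, A) = 25
Z(v, x) = x*(-8 + x) (Z(v, x) = (-6 + x - 2*1)*x = (-6 + x - 2)*x = (-8 + x)*x = x*(-8 + x))
(-32490 + Z(1, q(-6, -7))) - 32160 = (-32490 + 25*(-8 + 25)) - 32160 = (-32490 + 25*17) - 32160 = (-32490 + 425) - 32160 = -32065 - 32160 = -64225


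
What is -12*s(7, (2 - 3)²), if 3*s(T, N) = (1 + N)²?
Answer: -16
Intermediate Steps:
s(T, N) = (1 + N)²/3
-12*s(7, (2 - 3)²) = -4*(1 + (2 - 3)²)² = -4*(1 + (-1)²)² = -4*(1 + 1)² = -4*2² = -4*4 = -12*4/3 = -16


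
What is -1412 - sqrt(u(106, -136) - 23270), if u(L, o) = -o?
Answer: -1412 - I*sqrt(23134) ≈ -1412.0 - 152.1*I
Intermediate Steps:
-1412 - sqrt(u(106, -136) - 23270) = -1412 - sqrt(-1*(-136) - 23270) = -1412 - sqrt(136 - 23270) = -1412 - sqrt(-23134) = -1412 - I*sqrt(23134)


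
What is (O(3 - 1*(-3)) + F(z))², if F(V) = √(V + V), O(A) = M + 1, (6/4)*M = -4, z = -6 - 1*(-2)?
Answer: (-5 + 6*I*√2)²/9 ≈ -5.2222 - 9.4281*I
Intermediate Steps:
z = -4 (z = -6 + 2 = -4)
M = -8/3 (M = (⅔)*(-4) = -8/3 ≈ -2.6667)
O(A) = -5/3 (O(A) = -8/3 + 1 = -5/3)
F(V) = √2*√V (F(V) = √(2*V) = √2*√V)
(O(3 - 1*(-3)) + F(z))² = (-5/3 + √2*√(-4))² = (-5/3 + √2*(2*I))² = (-5/3 + 2*I*√2)²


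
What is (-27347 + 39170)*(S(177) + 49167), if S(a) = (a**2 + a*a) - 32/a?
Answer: 78004185413/59 ≈ 1.3221e+9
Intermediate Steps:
S(a) = -32/a + 2*a**2 (S(a) = (a**2 + a**2) - 32/a = 2*a**2 - 32/a = -32/a + 2*a**2)
(-27347 + 39170)*(S(177) + 49167) = (-27347 + 39170)*(2*(-16 + 177**3)/177 + 49167) = 11823*(2*(1/177)*(-16 + 5545233) + 49167) = 11823*(2*(1/177)*5545217 + 49167) = 11823*(11090434/177 + 49167) = 11823*(19792993/177) = 78004185413/59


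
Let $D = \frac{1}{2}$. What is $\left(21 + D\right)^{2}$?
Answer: $\frac{1849}{4} \approx 462.25$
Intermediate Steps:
$D = \frac{1}{2} \approx 0.5$
$\left(21 + D\right)^{2} = \left(21 + \frac{1}{2}\right)^{2} = \left(\frac{43}{2}\right)^{2} = \frac{1849}{4}$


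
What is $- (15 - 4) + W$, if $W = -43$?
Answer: $-54$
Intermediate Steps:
$- (15 - 4) + W = - (15 - 4) - 43 = \left(-1\right) 11 - 43 = -11 - 43 = -54$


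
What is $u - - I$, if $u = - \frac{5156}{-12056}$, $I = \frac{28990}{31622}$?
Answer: $\frac{64068309}{47654354} \approx 1.3444$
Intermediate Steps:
$I = \frac{14495}{15811}$ ($I = 28990 \cdot \frac{1}{31622} = \frac{14495}{15811} \approx 0.91677$)
$u = \frac{1289}{3014}$ ($u = \left(-5156\right) \left(- \frac{1}{12056}\right) = \frac{1289}{3014} \approx 0.42767$)
$u - - I = \frac{1289}{3014} - \left(-1\right) \frac{14495}{15811} = \frac{1289}{3014} - - \frac{14495}{15811} = \frac{1289}{3014} + \frac{14495}{15811} = \frac{64068309}{47654354}$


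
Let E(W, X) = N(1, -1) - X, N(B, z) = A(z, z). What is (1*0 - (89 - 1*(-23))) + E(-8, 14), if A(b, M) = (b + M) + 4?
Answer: -124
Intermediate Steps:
A(b, M) = 4 + M + b (A(b, M) = (M + b) + 4 = 4 + M + b)
N(B, z) = 4 + 2*z (N(B, z) = 4 + z + z = 4 + 2*z)
E(W, X) = 2 - X (E(W, X) = (4 + 2*(-1)) - X = (4 - 2) - X = 2 - X)
(1*0 - (89 - 1*(-23))) + E(-8, 14) = (1*0 - (89 - 1*(-23))) + (2 - 1*14) = (0 - (89 + 23)) + (2 - 14) = (0 - 1*112) - 12 = (0 - 112) - 12 = -112 - 12 = -124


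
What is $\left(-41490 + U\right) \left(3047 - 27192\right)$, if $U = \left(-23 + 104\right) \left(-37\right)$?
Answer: $1074138615$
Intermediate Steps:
$U = -2997$ ($U = 81 \left(-37\right) = -2997$)
$\left(-41490 + U\right) \left(3047 - 27192\right) = \left(-41490 - 2997\right) \left(3047 - 27192\right) = \left(-44487\right) \left(-24145\right) = 1074138615$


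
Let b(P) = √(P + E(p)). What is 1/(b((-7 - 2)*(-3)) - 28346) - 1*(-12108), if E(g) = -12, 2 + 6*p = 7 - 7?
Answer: 9728725919362/803495701 - √15/803495701 ≈ 12108.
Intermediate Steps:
p = -⅓ (p = -⅓ + (7 - 7)/6 = -⅓ + (⅙)*0 = -⅓ + 0 = -⅓ ≈ -0.33333)
b(P) = √(-12 + P) (b(P) = √(P - 12) = √(-12 + P))
1/(b((-7 - 2)*(-3)) - 28346) - 1*(-12108) = 1/(√(-12 + (-7 - 2)*(-3)) - 28346) - 1*(-12108) = 1/(√(-12 - 9*(-3)) - 28346) + 12108 = 1/(√(-12 + 27) - 28346) + 12108 = 1/(√15 - 28346) + 12108 = 1/(-28346 + √15) + 12108 = 12108 + 1/(-28346 + √15)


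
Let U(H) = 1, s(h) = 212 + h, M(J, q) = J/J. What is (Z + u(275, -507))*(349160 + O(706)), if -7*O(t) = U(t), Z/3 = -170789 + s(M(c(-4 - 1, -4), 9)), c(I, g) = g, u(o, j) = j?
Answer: -1251963295965/7 ≈ -1.7885e+11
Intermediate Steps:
M(J, q) = 1
Z = -511728 (Z = 3*(-170789 + (212 + 1)) = 3*(-170789 + 213) = 3*(-170576) = -511728)
O(t) = -⅐ (O(t) = -⅐*1 = -⅐)
(Z + u(275, -507))*(349160 + O(706)) = (-511728 - 507)*(349160 - ⅐) = -512235*2444119/7 = -1251963295965/7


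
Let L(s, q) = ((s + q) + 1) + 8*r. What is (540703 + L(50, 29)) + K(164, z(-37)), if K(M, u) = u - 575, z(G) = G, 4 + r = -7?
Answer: 540083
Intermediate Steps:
r = -11 (r = -4 - 7 = -11)
L(s, q) = -87 + q + s (L(s, q) = ((s + q) + 1) + 8*(-11) = ((q + s) + 1) - 88 = (1 + q + s) - 88 = -87 + q + s)
K(M, u) = -575 + u
(540703 + L(50, 29)) + K(164, z(-37)) = (540703 + (-87 + 29 + 50)) + (-575 - 37) = (540703 - 8) - 612 = 540695 - 612 = 540083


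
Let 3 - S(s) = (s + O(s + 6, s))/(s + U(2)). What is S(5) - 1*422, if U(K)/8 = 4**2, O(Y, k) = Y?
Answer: -55743/133 ≈ -419.12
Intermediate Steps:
U(K) = 128 (U(K) = 8*4**2 = 8*16 = 128)
S(s) = 3 - (6 + 2*s)/(128 + s) (S(s) = 3 - (s + (s + 6))/(s + 128) = 3 - (s + (6 + s))/(128 + s) = 3 - (6 + 2*s)/(128 + s))
S(5) - 1*422 = (378 + 5)/(128 + 5) - 1*422 = 383/133 - 422 = -55743/133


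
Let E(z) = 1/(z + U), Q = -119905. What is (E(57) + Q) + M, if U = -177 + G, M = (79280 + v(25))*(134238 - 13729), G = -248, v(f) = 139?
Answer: 3521975046687/368 ≈ 9.5706e+9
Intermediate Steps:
M = 9570704271 (M = (79280 + 139)*(134238 - 13729) = 79419*120509 = 9570704271)
U = -425 (U = -177 - 248 = -425)
E(z) = 1/(-425 + z) (E(z) = 1/(z - 425) = 1/(-425 + z))
(E(57) + Q) + M = (1/(-425 + 57) - 119905) + 9570704271 = (1/(-368) - 119905) + 9570704271 = (-1/368 - 119905) + 9570704271 = -44125041/368 + 9570704271 = 3521975046687/368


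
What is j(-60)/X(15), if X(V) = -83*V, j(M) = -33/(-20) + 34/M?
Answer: -13/14940 ≈ -0.00087015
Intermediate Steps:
j(M) = 33/20 + 34/M (j(M) = -33*(-1/20) + 34/M = 33/20 + 34/M)
j(-60)/X(15) = (33/20 + 34/(-60))/((-83*15)) = (33/20 + 34*(-1/60))/(-1245) = (33/20 - 17/30)*(-1/1245) = (13/12)*(-1/1245) = -13/14940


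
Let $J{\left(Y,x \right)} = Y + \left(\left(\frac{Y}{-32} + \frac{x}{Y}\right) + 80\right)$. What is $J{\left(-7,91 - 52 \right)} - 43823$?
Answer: $- \frac{9801199}{224} \approx -43755.0$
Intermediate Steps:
$J{\left(Y,x \right)} = 80 + \frac{31 Y}{32} + \frac{x}{Y}$ ($J{\left(Y,x \right)} = Y + \left(\left(Y \left(- \frac{1}{32}\right) + \frac{x}{Y}\right) + 80\right) = Y - \left(-80 + \frac{Y}{32} - \frac{x}{Y}\right) = Y + \left(80 - \frac{Y}{32} + \frac{x}{Y}\right) = 80 + \frac{31 Y}{32} + \frac{x}{Y}$)
$J{\left(-7,91 - 52 \right)} - 43823 = \left(80 + \frac{31}{32} \left(-7\right) + \frac{91 - 52}{-7}\right) - 43823 = \left(80 - \frac{217}{32} + \left(91 - 52\right) \left(- \frac{1}{7}\right)\right) - 43823 = \left(80 - \frac{217}{32} + 39 \left(- \frac{1}{7}\right)\right) - 43823 = \left(80 - \frac{217}{32} - \frac{39}{7}\right) - 43823 = \frac{15153}{224} - 43823 = - \frac{9801199}{224}$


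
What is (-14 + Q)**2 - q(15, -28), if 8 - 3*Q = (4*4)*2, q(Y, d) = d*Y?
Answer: 904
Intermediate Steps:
q(Y, d) = Y*d
Q = -8 (Q = 8/3 - 4*4*2/3 = 8/3 - 16*2/3 = 8/3 - 1/3*32 = 8/3 - 32/3 = -8)
(-14 + Q)**2 - q(15, -28) = (-14 - 8)**2 - 15*(-28) = (-22)**2 - 1*(-420) = 484 + 420 = 904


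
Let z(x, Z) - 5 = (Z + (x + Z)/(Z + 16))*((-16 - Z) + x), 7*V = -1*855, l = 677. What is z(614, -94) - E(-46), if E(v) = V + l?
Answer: -1474435/21 ≈ -70211.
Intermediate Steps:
V = -855/7 (V = (-1*855)/7 = (⅐)*(-855) = -855/7 ≈ -122.14)
E(v) = 3884/7 (E(v) = -855/7 + 677 = 3884/7)
z(x, Z) = 5 + (Z + (Z + x)/(16 + Z))*(-16 + x - Z) (z(x, Z) = 5 + (Z + (x + Z)/(Z + 16))*((-16 - Z) + x) = 5 + (Z + (Z + x)/(16 + Z))*(-16 + x - Z))
z(614, -94) - E(-46) = (80 + 614² - 1*(-94)³ - 267*(-94) - 33*(-94)² - 16*614 + 614*(-94)² + 16*(-94)*614)/(16 - 94) - 1*3884/7 = (80 + 376996 - 1*(-830584) + 25098 - 33*8836 - 9824 + 614*8836 - 923456)/(-78) - 3884/7 = -(80 + 376996 + 830584 + 25098 - 291588 - 9824 + 5425304 - 923456)/78 - 3884/7 = -1/78*5433194 - 3884/7 = -208969/3 - 3884/7 = -1474435/21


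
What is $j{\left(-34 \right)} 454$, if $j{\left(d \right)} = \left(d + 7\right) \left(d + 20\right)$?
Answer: $171612$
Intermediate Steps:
$j{\left(d \right)} = \left(7 + d\right) \left(20 + d\right)$
$j{\left(-34 \right)} 454 = \left(140 + \left(-34\right)^{2} + 27 \left(-34\right)\right) 454 = \left(140 + 1156 - 918\right) 454 = 378 \cdot 454 = 171612$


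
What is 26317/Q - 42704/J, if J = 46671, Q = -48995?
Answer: -3320523187/2286645645 ≈ -1.4521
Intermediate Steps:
26317/Q - 42704/J = 26317/(-48995) - 42704/46671 = 26317*(-1/48995) - 42704*1/46671 = -26317/48995 - 42704/46671 = -3320523187/2286645645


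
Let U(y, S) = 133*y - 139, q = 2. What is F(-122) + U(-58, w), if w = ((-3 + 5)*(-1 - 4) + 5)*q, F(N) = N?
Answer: -7975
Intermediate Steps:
w = -10 (w = ((-3 + 5)*(-1 - 4) + 5)*2 = (2*(-5) + 5)*2 = (-10 + 5)*2 = -5*2 = -10)
U(y, S) = -139 + 133*y
F(-122) + U(-58, w) = -122 + (-139 + 133*(-58)) = -122 + (-139 - 7714) = -122 - 7853 = -7975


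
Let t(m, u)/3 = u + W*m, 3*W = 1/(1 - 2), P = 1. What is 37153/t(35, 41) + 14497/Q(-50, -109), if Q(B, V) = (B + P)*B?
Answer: 6592899/15400 ≈ 428.11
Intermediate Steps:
W = -⅓ (W = 1/(3*(1 - 2)) = (⅓)/(-1) = (⅓)*(-1) = -⅓ ≈ -0.33333)
t(m, u) = -m + 3*u (t(m, u) = 3*(u - m/3) = -m + 3*u)
Q(B, V) = B*(1 + B) (Q(B, V) = (B + 1)*B = (1 + B)*B = B*(1 + B))
37153/t(35, 41) + 14497/Q(-50, -109) = 37153/(-1*35 + 3*41) + 14497/((-50*(1 - 50))) = 37153/(-35 + 123) + 14497/((-50*(-49))) = 37153/88 + 14497/2450 = 37153*(1/88) + 14497*(1/2450) = 37153/88 + 2071/350 = 6592899/15400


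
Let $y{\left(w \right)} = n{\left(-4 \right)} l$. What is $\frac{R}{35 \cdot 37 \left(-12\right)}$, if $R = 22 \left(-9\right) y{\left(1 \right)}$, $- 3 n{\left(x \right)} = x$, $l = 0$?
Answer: $0$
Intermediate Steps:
$n{\left(x \right)} = - \frac{x}{3}$
$y{\left(w \right)} = 0$ ($y{\left(w \right)} = \left(- \frac{1}{3}\right) \left(-4\right) 0 = \frac{4}{3} \cdot 0 = 0$)
$R = 0$ ($R = 22 \left(-9\right) 0 = \left(-198\right) 0 = 0$)
$\frac{R}{35 \cdot 37 \left(-12\right)} = \frac{0}{35 \cdot 37 \left(-12\right)} = \frac{0}{1295 \left(-12\right)} = \frac{0}{-15540} = 0 \left(- \frac{1}{15540}\right) = 0$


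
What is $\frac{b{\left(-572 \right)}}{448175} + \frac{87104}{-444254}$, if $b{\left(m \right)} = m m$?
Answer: $\frac{4089037136}{7657828325} \approx 0.53397$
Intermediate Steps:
$b{\left(m \right)} = m^{2}$
$\frac{b{\left(-572 \right)}}{448175} + \frac{87104}{-444254} = \frac{\left(-572\right)^{2}}{448175} + \frac{87104}{-444254} = 327184 \cdot \frac{1}{448175} + 87104 \left(- \frac{1}{444254}\right) = \frac{25168}{34475} - \frac{43552}{222127} = \frac{4089037136}{7657828325}$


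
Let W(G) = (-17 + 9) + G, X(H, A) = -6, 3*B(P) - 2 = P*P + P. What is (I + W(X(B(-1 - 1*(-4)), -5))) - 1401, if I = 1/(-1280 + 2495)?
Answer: -1719224/1215 ≈ -1415.0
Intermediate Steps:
B(P) = 2/3 + P/3 + P**2/3 (B(P) = 2/3 + (P*P + P)/3 = 2/3 + (P**2 + P)/3 = 2/3 + (P + P**2)/3 = 2/3 + (P/3 + P**2/3) = 2/3 + P/3 + P**2/3)
I = 1/1215 ≈ 0.00082305
W(G) = -8 + G
(I + W(X(B(-1 - 1*(-4)), -5))) - 1401 = (1/1215 + (-8 - 6)) - 1401 = (1/1215 - 14) - 1401 = -17009/1215 - 1401 = -1719224/1215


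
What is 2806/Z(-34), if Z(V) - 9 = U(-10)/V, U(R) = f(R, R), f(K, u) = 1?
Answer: 1564/5 ≈ 312.80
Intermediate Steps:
U(R) = 1
Z(V) = 9 + 1/V
2806/Z(-34) = 2806/(9 + 1/(-34)) = 2806/(9 - 1/34) = 2806/(305/34) = 2806*(34/305) = 1564/5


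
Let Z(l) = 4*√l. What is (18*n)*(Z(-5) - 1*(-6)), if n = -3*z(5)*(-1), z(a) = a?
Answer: 1620 + 1080*I*√5 ≈ 1620.0 + 2415.0*I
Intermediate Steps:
n = 15 (n = -3*5*(-1) = -15*(-1) = 15)
(18*n)*(Z(-5) - 1*(-6)) = (18*15)*(4*√(-5) - 1*(-6)) = 270*(4*(I*√5) + 6) = 270*(4*I*√5 + 6) = 270*(6 + 4*I*√5) = 1620 + 1080*I*√5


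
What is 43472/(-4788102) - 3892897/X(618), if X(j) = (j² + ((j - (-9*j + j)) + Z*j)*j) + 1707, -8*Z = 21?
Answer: -568548764974/408932421771 ≈ -1.3903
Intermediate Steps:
Z = -21/8 (Z = -⅛*21 = -21/8 ≈ -2.6250)
X(j) = 1707 + 59*j²/8 (X(j) = (j² + ((j - (-9*j + j)) - 21*j/8)*j) + 1707 = (j² + ((j - (-8)*j) - 21*j/8)*j) + 1707 = (j² + ((j + 8*j) - 21*j/8)*j) + 1707 = (j² + (9*j - 21*j/8)*j) + 1707 = (j² + (51*j/8)*j) + 1707 = (j² + 51*j²/8) + 1707 = 59*j²/8 + 1707 = 1707 + 59*j²/8)
43472/(-4788102) - 3892897/X(618) = 43472/(-4788102) - 3892897/(1707 + (59/8)*618²) = 43472*(-1/4788102) - 3892897/(1707 + (59/8)*381924) = -1976/217641 - 3892897/(1707 + 5633379/2) = -1976/217641 - 3892897/5636793/2 = -1976/217641 - 3892897*2/5636793 = -1976/217641 - 7785794/5636793 = -568548764974/408932421771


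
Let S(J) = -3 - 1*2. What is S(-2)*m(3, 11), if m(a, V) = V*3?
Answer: -165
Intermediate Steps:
S(J) = -5 (S(J) = -3 - 2 = -5)
m(a, V) = 3*V
S(-2)*m(3, 11) = -15*11 = -5*33 = -165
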